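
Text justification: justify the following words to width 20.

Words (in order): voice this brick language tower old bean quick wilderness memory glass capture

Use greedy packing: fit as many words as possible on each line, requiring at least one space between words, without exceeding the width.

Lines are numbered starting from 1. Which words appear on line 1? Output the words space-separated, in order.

Line 1: ['voice', 'this', 'brick'] (min_width=16, slack=4)
Line 2: ['language', 'tower', 'old'] (min_width=18, slack=2)
Line 3: ['bean', 'quick'] (min_width=10, slack=10)
Line 4: ['wilderness', 'memory'] (min_width=17, slack=3)
Line 5: ['glass', 'capture'] (min_width=13, slack=7)

Answer: voice this brick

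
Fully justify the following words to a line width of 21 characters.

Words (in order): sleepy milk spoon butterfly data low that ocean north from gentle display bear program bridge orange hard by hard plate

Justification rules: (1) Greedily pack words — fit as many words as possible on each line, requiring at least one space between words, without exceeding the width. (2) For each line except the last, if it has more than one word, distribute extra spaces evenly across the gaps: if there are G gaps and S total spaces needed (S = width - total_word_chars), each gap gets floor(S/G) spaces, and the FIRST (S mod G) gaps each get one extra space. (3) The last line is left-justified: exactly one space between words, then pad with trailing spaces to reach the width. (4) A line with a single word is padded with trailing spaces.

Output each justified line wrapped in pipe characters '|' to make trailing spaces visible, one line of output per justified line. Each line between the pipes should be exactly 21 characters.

Line 1: ['sleepy', 'milk', 'spoon'] (min_width=17, slack=4)
Line 2: ['butterfly', 'data', 'low'] (min_width=18, slack=3)
Line 3: ['that', 'ocean', 'north', 'from'] (min_width=21, slack=0)
Line 4: ['gentle', 'display', 'bear'] (min_width=19, slack=2)
Line 5: ['program', 'bridge', 'orange'] (min_width=21, slack=0)
Line 6: ['hard', 'by', 'hard', 'plate'] (min_width=18, slack=3)

Answer: |sleepy   milk   spoon|
|butterfly   data  low|
|that ocean north from|
|gentle  display  bear|
|program bridge orange|
|hard by hard plate   |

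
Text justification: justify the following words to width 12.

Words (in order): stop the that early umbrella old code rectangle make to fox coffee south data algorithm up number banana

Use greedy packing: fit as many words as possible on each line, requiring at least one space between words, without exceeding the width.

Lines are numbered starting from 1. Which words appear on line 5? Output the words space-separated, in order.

Line 1: ['stop', 'the'] (min_width=8, slack=4)
Line 2: ['that', 'early'] (min_width=10, slack=2)
Line 3: ['umbrella', 'old'] (min_width=12, slack=0)
Line 4: ['code'] (min_width=4, slack=8)
Line 5: ['rectangle'] (min_width=9, slack=3)
Line 6: ['make', 'to', 'fox'] (min_width=11, slack=1)
Line 7: ['coffee', 'south'] (min_width=12, slack=0)
Line 8: ['data'] (min_width=4, slack=8)
Line 9: ['algorithm', 'up'] (min_width=12, slack=0)
Line 10: ['number'] (min_width=6, slack=6)
Line 11: ['banana'] (min_width=6, slack=6)

Answer: rectangle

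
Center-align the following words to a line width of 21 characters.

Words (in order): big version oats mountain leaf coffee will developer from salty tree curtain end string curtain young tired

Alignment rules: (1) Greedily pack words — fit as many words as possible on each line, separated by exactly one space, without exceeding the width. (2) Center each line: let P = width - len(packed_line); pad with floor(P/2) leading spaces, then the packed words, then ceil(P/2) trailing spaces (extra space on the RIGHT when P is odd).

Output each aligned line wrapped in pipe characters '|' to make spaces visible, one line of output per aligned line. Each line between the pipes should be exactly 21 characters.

Answer: |  big version oats   |
|mountain leaf coffee |
| will developer from |
| salty tree curtain  |
| end string curtain  |
|     young tired     |

Derivation:
Line 1: ['big', 'version', 'oats'] (min_width=16, slack=5)
Line 2: ['mountain', 'leaf', 'coffee'] (min_width=20, slack=1)
Line 3: ['will', 'developer', 'from'] (min_width=19, slack=2)
Line 4: ['salty', 'tree', 'curtain'] (min_width=18, slack=3)
Line 5: ['end', 'string', 'curtain'] (min_width=18, slack=3)
Line 6: ['young', 'tired'] (min_width=11, slack=10)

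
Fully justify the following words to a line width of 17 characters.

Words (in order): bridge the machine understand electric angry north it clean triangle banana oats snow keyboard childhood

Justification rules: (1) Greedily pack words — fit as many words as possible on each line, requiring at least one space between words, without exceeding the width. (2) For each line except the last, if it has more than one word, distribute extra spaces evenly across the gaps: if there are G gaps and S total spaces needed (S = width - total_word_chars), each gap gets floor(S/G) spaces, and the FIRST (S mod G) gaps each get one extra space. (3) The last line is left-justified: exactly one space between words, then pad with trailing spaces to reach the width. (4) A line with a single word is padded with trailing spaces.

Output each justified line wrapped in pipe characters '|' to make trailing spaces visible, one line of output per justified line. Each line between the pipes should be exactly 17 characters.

Answer: |bridge        the|
|machine          |
|understand       |
|electric    angry|
|north   it  clean|
|triangle   banana|
|oats         snow|
|keyboard         |
|childhood        |

Derivation:
Line 1: ['bridge', 'the'] (min_width=10, slack=7)
Line 2: ['machine'] (min_width=7, slack=10)
Line 3: ['understand'] (min_width=10, slack=7)
Line 4: ['electric', 'angry'] (min_width=14, slack=3)
Line 5: ['north', 'it', 'clean'] (min_width=14, slack=3)
Line 6: ['triangle', 'banana'] (min_width=15, slack=2)
Line 7: ['oats', 'snow'] (min_width=9, slack=8)
Line 8: ['keyboard'] (min_width=8, slack=9)
Line 9: ['childhood'] (min_width=9, slack=8)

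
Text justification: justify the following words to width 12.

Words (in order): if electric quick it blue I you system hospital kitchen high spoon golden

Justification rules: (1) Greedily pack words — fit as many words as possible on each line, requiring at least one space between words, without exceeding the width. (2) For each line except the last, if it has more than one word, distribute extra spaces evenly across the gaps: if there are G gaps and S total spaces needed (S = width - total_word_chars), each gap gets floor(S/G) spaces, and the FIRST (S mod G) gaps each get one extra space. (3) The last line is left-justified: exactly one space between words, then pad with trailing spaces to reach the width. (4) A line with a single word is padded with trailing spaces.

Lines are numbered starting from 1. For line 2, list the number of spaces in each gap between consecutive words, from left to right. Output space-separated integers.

Line 1: ['if', 'electric'] (min_width=11, slack=1)
Line 2: ['quick', 'it'] (min_width=8, slack=4)
Line 3: ['blue', 'I', 'you'] (min_width=10, slack=2)
Line 4: ['system'] (min_width=6, slack=6)
Line 5: ['hospital'] (min_width=8, slack=4)
Line 6: ['kitchen', 'high'] (min_width=12, slack=0)
Line 7: ['spoon', 'golden'] (min_width=12, slack=0)

Answer: 5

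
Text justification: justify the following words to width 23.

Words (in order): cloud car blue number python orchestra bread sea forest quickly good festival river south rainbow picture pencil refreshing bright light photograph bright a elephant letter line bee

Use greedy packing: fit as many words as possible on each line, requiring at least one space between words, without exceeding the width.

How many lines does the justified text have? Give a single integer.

Line 1: ['cloud', 'car', 'blue', 'number'] (min_width=21, slack=2)
Line 2: ['python', 'orchestra', 'bread'] (min_width=22, slack=1)
Line 3: ['sea', 'forest', 'quickly', 'good'] (min_width=23, slack=0)
Line 4: ['festival', 'river', 'south'] (min_width=20, slack=3)
Line 5: ['rainbow', 'picture', 'pencil'] (min_width=22, slack=1)
Line 6: ['refreshing', 'bright', 'light'] (min_width=23, slack=0)
Line 7: ['photograph', 'bright', 'a'] (min_width=19, slack=4)
Line 8: ['elephant', 'letter', 'line'] (min_width=20, slack=3)
Line 9: ['bee'] (min_width=3, slack=20)
Total lines: 9

Answer: 9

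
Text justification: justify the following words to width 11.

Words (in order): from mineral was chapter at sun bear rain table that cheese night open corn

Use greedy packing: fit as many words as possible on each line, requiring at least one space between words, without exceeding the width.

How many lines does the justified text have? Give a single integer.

Line 1: ['from'] (min_width=4, slack=7)
Line 2: ['mineral', 'was'] (min_width=11, slack=0)
Line 3: ['chapter', 'at'] (min_width=10, slack=1)
Line 4: ['sun', 'bear'] (min_width=8, slack=3)
Line 5: ['rain', 'table'] (min_width=10, slack=1)
Line 6: ['that', 'cheese'] (min_width=11, slack=0)
Line 7: ['night', 'open'] (min_width=10, slack=1)
Line 8: ['corn'] (min_width=4, slack=7)
Total lines: 8

Answer: 8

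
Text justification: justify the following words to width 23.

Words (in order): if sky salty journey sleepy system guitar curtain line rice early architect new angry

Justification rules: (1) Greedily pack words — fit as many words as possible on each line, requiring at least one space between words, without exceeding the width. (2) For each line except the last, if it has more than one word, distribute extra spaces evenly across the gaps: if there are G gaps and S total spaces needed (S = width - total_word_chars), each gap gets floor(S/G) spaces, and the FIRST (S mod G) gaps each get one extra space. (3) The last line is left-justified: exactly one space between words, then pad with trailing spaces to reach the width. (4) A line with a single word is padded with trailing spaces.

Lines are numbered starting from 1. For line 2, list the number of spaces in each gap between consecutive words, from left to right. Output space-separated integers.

Line 1: ['if', 'sky', 'salty', 'journey'] (min_width=20, slack=3)
Line 2: ['sleepy', 'system', 'guitar'] (min_width=20, slack=3)
Line 3: ['curtain', 'line', 'rice', 'early'] (min_width=23, slack=0)
Line 4: ['architect', 'new', 'angry'] (min_width=19, slack=4)

Answer: 3 2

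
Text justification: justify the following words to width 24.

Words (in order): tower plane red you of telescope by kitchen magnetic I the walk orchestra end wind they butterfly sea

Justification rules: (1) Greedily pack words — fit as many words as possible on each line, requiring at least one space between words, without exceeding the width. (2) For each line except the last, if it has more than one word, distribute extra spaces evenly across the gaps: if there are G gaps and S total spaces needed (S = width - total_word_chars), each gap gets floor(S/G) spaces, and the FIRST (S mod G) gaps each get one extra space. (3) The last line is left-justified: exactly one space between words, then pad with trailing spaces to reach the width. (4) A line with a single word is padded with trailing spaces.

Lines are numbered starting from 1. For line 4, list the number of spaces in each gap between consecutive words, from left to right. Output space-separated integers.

Line 1: ['tower', 'plane', 'red', 'you', 'of'] (min_width=22, slack=2)
Line 2: ['telescope', 'by', 'kitchen'] (min_width=20, slack=4)
Line 3: ['magnetic', 'I', 'the', 'walk'] (min_width=19, slack=5)
Line 4: ['orchestra', 'end', 'wind', 'they'] (min_width=23, slack=1)
Line 5: ['butterfly', 'sea'] (min_width=13, slack=11)

Answer: 2 1 1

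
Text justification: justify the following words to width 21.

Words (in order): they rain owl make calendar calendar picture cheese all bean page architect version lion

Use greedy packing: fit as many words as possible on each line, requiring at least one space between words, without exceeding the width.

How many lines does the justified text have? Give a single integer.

Line 1: ['they', 'rain', 'owl', 'make'] (min_width=18, slack=3)
Line 2: ['calendar', 'calendar'] (min_width=17, slack=4)
Line 3: ['picture', 'cheese', 'all'] (min_width=18, slack=3)
Line 4: ['bean', 'page', 'architect'] (min_width=19, slack=2)
Line 5: ['version', 'lion'] (min_width=12, slack=9)
Total lines: 5

Answer: 5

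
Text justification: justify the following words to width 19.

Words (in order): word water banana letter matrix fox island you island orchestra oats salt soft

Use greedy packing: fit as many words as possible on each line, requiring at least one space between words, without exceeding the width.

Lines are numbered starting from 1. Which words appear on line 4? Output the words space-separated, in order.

Answer: orchestra oats salt

Derivation:
Line 1: ['word', 'water', 'banana'] (min_width=17, slack=2)
Line 2: ['letter', 'matrix', 'fox'] (min_width=17, slack=2)
Line 3: ['island', 'you', 'island'] (min_width=17, slack=2)
Line 4: ['orchestra', 'oats', 'salt'] (min_width=19, slack=0)
Line 5: ['soft'] (min_width=4, slack=15)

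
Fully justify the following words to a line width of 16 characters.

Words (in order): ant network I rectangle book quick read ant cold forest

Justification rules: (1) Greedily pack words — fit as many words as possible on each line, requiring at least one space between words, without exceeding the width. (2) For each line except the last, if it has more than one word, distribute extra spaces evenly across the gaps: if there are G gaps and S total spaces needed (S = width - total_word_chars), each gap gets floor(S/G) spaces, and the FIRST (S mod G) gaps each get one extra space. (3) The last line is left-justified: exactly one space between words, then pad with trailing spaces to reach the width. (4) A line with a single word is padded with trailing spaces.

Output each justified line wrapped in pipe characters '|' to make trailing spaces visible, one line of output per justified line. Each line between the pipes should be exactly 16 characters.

Answer: |ant   network  I|
|rectangle   book|
|quick  read  ant|
|cold forest     |

Derivation:
Line 1: ['ant', 'network', 'I'] (min_width=13, slack=3)
Line 2: ['rectangle', 'book'] (min_width=14, slack=2)
Line 3: ['quick', 'read', 'ant'] (min_width=14, slack=2)
Line 4: ['cold', 'forest'] (min_width=11, slack=5)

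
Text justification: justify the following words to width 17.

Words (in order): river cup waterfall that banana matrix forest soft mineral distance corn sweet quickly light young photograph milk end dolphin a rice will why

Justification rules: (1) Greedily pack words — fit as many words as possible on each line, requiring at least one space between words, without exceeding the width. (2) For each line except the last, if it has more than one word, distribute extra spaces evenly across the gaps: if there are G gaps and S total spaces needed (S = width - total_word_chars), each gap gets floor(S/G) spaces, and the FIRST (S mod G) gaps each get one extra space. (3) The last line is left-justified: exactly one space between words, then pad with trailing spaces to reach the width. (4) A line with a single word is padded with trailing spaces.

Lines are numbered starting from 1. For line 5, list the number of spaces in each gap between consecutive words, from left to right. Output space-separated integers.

Answer: 2

Derivation:
Line 1: ['river', 'cup'] (min_width=9, slack=8)
Line 2: ['waterfall', 'that'] (min_width=14, slack=3)
Line 3: ['banana', 'matrix'] (min_width=13, slack=4)
Line 4: ['forest', 'soft'] (min_width=11, slack=6)
Line 5: ['mineral', 'distance'] (min_width=16, slack=1)
Line 6: ['corn', 'sweet'] (min_width=10, slack=7)
Line 7: ['quickly', 'light'] (min_width=13, slack=4)
Line 8: ['young', 'photograph'] (min_width=16, slack=1)
Line 9: ['milk', 'end', 'dolphin'] (min_width=16, slack=1)
Line 10: ['a', 'rice', 'will', 'why'] (min_width=15, slack=2)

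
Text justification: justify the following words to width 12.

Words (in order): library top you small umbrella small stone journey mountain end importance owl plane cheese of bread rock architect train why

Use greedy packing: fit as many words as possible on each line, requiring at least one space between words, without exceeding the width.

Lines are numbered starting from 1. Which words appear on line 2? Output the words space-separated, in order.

Answer: you small

Derivation:
Line 1: ['library', 'top'] (min_width=11, slack=1)
Line 2: ['you', 'small'] (min_width=9, slack=3)
Line 3: ['umbrella'] (min_width=8, slack=4)
Line 4: ['small', 'stone'] (min_width=11, slack=1)
Line 5: ['journey'] (min_width=7, slack=5)
Line 6: ['mountain', 'end'] (min_width=12, slack=0)
Line 7: ['importance'] (min_width=10, slack=2)
Line 8: ['owl', 'plane'] (min_width=9, slack=3)
Line 9: ['cheese', 'of'] (min_width=9, slack=3)
Line 10: ['bread', 'rock'] (min_width=10, slack=2)
Line 11: ['architect'] (min_width=9, slack=3)
Line 12: ['train', 'why'] (min_width=9, slack=3)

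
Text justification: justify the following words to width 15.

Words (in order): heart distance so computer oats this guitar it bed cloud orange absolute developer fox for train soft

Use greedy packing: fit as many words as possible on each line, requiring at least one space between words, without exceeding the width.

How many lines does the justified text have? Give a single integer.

Line 1: ['heart', 'distance'] (min_width=14, slack=1)
Line 2: ['so', 'computer'] (min_width=11, slack=4)
Line 3: ['oats', 'this'] (min_width=9, slack=6)
Line 4: ['guitar', 'it', 'bed'] (min_width=13, slack=2)
Line 5: ['cloud', 'orange'] (min_width=12, slack=3)
Line 6: ['absolute'] (min_width=8, slack=7)
Line 7: ['developer', 'fox'] (min_width=13, slack=2)
Line 8: ['for', 'train', 'soft'] (min_width=14, slack=1)
Total lines: 8

Answer: 8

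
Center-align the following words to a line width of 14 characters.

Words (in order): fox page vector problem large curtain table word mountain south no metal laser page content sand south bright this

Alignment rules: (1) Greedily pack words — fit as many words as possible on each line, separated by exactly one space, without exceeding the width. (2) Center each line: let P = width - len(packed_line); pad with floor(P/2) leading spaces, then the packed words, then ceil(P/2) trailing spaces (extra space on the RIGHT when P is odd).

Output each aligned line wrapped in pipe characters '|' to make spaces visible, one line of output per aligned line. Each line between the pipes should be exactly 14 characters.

Answer: |   fox page   |
|vector problem|
|large curtain |
|  table word  |
|mountain south|
|no metal laser|
| page content |
|  sand south  |
| bright this  |

Derivation:
Line 1: ['fox', 'page'] (min_width=8, slack=6)
Line 2: ['vector', 'problem'] (min_width=14, slack=0)
Line 3: ['large', 'curtain'] (min_width=13, slack=1)
Line 4: ['table', 'word'] (min_width=10, slack=4)
Line 5: ['mountain', 'south'] (min_width=14, slack=0)
Line 6: ['no', 'metal', 'laser'] (min_width=14, slack=0)
Line 7: ['page', 'content'] (min_width=12, slack=2)
Line 8: ['sand', 'south'] (min_width=10, slack=4)
Line 9: ['bright', 'this'] (min_width=11, slack=3)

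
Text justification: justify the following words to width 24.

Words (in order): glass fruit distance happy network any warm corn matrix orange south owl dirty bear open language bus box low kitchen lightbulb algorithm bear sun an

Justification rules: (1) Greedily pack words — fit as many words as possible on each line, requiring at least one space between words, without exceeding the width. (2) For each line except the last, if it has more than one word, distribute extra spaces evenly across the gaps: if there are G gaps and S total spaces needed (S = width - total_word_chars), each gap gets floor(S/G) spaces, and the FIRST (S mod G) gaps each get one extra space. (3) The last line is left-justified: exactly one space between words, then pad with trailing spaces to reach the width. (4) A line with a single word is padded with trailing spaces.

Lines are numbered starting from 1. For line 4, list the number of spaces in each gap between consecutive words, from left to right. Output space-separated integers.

Answer: 3 3 2

Derivation:
Line 1: ['glass', 'fruit', 'distance'] (min_width=20, slack=4)
Line 2: ['happy', 'network', 'any', 'warm'] (min_width=22, slack=2)
Line 3: ['corn', 'matrix', 'orange', 'south'] (min_width=24, slack=0)
Line 4: ['owl', 'dirty', 'bear', 'open'] (min_width=19, slack=5)
Line 5: ['language', 'bus', 'box', 'low'] (min_width=20, slack=4)
Line 6: ['kitchen', 'lightbulb'] (min_width=17, slack=7)
Line 7: ['algorithm', 'bear', 'sun', 'an'] (min_width=21, slack=3)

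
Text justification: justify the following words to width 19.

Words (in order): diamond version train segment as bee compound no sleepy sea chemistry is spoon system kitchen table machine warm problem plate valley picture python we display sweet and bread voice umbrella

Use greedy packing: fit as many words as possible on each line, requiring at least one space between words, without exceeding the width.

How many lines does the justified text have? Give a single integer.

Line 1: ['diamond', 'version'] (min_width=15, slack=4)
Line 2: ['train', 'segment', 'as'] (min_width=16, slack=3)
Line 3: ['bee', 'compound', 'no'] (min_width=15, slack=4)
Line 4: ['sleepy', 'sea'] (min_width=10, slack=9)
Line 5: ['chemistry', 'is', 'spoon'] (min_width=18, slack=1)
Line 6: ['system', 'kitchen'] (min_width=14, slack=5)
Line 7: ['table', 'machine', 'warm'] (min_width=18, slack=1)
Line 8: ['problem', 'plate'] (min_width=13, slack=6)
Line 9: ['valley', 'picture'] (min_width=14, slack=5)
Line 10: ['python', 'we', 'display'] (min_width=17, slack=2)
Line 11: ['sweet', 'and', 'bread'] (min_width=15, slack=4)
Line 12: ['voice', 'umbrella'] (min_width=14, slack=5)
Total lines: 12

Answer: 12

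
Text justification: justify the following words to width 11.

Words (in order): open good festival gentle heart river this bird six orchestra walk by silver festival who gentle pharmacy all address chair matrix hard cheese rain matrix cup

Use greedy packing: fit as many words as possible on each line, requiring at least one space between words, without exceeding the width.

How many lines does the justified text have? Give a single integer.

Line 1: ['open', 'good'] (min_width=9, slack=2)
Line 2: ['festival'] (min_width=8, slack=3)
Line 3: ['gentle'] (min_width=6, slack=5)
Line 4: ['heart', 'river'] (min_width=11, slack=0)
Line 5: ['this', 'bird'] (min_width=9, slack=2)
Line 6: ['six'] (min_width=3, slack=8)
Line 7: ['orchestra'] (min_width=9, slack=2)
Line 8: ['walk', 'by'] (min_width=7, slack=4)
Line 9: ['silver'] (min_width=6, slack=5)
Line 10: ['festival'] (min_width=8, slack=3)
Line 11: ['who', 'gentle'] (min_width=10, slack=1)
Line 12: ['pharmacy'] (min_width=8, slack=3)
Line 13: ['all', 'address'] (min_width=11, slack=0)
Line 14: ['chair'] (min_width=5, slack=6)
Line 15: ['matrix', 'hard'] (min_width=11, slack=0)
Line 16: ['cheese', 'rain'] (min_width=11, slack=0)
Line 17: ['matrix', 'cup'] (min_width=10, slack=1)
Total lines: 17

Answer: 17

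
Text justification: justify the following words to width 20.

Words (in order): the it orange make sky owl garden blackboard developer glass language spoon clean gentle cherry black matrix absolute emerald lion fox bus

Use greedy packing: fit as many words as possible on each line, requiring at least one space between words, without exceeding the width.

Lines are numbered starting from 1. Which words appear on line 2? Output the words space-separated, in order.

Answer: sky owl garden

Derivation:
Line 1: ['the', 'it', 'orange', 'make'] (min_width=18, slack=2)
Line 2: ['sky', 'owl', 'garden'] (min_width=14, slack=6)
Line 3: ['blackboard', 'developer'] (min_width=20, slack=0)
Line 4: ['glass', 'language', 'spoon'] (min_width=20, slack=0)
Line 5: ['clean', 'gentle', 'cherry'] (min_width=19, slack=1)
Line 6: ['black', 'matrix'] (min_width=12, slack=8)
Line 7: ['absolute', 'emerald'] (min_width=16, slack=4)
Line 8: ['lion', 'fox', 'bus'] (min_width=12, slack=8)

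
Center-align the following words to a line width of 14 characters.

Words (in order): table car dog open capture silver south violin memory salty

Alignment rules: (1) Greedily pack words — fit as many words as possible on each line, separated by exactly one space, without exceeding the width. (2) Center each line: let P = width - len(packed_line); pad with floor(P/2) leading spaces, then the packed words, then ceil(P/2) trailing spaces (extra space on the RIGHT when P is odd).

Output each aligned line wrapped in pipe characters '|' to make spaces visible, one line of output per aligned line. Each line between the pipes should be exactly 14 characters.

Answer: |table car dog |
| open capture |
| silver south |
|violin memory |
|    salty     |

Derivation:
Line 1: ['table', 'car', 'dog'] (min_width=13, slack=1)
Line 2: ['open', 'capture'] (min_width=12, slack=2)
Line 3: ['silver', 'south'] (min_width=12, slack=2)
Line 4: ['violin', 'memory'] (min_width=13, slack=1)
Line 5: ['salty'] (min_width=5, slack=9)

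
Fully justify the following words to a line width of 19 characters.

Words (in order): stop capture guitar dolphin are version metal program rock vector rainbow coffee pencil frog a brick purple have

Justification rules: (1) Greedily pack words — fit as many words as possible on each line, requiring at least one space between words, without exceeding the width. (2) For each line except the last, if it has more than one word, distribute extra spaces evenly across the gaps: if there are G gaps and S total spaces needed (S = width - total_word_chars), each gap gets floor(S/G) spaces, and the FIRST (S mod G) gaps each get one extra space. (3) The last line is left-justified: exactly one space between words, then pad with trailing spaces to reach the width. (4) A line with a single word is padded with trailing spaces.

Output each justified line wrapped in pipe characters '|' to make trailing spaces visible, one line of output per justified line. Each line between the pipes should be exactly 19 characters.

Answer: |stop capture guitar|
|dolphin are version|
|metal  program rock|
|vector      rainbow|
|coffee  pencil frog|
|a brick purple have|

Derivation:
Line 1: ['stop', 'capture', 'guitar'] (min_width=19, slack=0)
Line 2: ['dolphin', 'are', 'version'] (min_width=19, slack=0)
Line 3: ['metal', 'program', 'rock'] (min_width=18, slack=1)
Line 4: ['vector', 'rainbow'] (min_width=14, slack=5)
Line 5: ['coffee', 'pencil', 'frog'] (min_width=18, slack=1)
Line 6: ['a', 'brick', 'purple', 'have'] (min_width=19, slack=0)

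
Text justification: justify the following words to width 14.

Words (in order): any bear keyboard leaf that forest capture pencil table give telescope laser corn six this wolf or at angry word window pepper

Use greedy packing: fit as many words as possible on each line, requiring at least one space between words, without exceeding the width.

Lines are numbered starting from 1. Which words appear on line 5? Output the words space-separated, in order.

Line 1: ['any', 'bear'] (min_width=8, slack=6)
Line 2: ['keyboard', 'leaf'] (min_width=13, slack=1)
Line 3: ['that', 'forest'] (min_width=11, slack=3)
Line 4: ['capture', 'pencil'] (min_width=14, slack=0)
Line 5: ['table', 'give'] (min_width=10, slack=4)
Line 6: ['telescope'] (min_width=9, slack=5)
Line 7: ['laser', 'corn', 'six'] (min_width=14, slack=0)
Line 8: ['this', 'wolf', 'or'] (min_width=12, slack=2)
Line 9: ['at', 'angry', 'word'] (min_width=13, slack=1)
Line 10: ['window', 'pepper'] (min_width=13, slack=1)

Answer: table give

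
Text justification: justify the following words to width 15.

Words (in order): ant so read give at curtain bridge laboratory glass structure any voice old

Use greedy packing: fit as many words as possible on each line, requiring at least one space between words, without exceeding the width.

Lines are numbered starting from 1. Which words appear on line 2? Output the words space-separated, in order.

Answer: give at curtain

Derivation:
Line 1: ['ant', 'so', 'read'] (min_width=11, slack=4)
Line 2: ['give', 'at', 'curtain'] (min_width=15, slack=0)
Line 3: ['bridge'] (min_width=6, slack=9)
Line 4: ['laboratory'] (min_width=10, slack=5)
Line 5: ['glass', 'structure'] (min_width=15, slack=0)
Line 6: ['any', 'voice', 'old'] (min_width=13, slack=2)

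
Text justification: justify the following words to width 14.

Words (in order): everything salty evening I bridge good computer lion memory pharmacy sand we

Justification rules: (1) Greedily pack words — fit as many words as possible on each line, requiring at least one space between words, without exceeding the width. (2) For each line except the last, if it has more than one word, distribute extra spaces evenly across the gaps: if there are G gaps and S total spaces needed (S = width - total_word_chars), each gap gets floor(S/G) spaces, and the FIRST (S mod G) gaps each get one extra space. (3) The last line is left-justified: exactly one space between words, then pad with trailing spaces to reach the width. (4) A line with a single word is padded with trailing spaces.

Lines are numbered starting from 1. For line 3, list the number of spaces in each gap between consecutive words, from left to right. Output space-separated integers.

Answer: 2 1

Derivation:
Line 1: ['everything'] (min_width=10, slack=4)
Line 2: ['salty', 'evening'] (min_width=13, slack=1)
Line 3: ['I', 'bridge', 'good'] (min_width=13, slack=1)
Line 4: ['computer', 'lion'] (min_width=13, slack=1)
Line 5: ['memory'] (min_width=6, slack=8)
Line 6: ['pharmacy', 'sand'] (min_width=13, slack=1)
Line 7: ['we'] (min_width=2, slack=12)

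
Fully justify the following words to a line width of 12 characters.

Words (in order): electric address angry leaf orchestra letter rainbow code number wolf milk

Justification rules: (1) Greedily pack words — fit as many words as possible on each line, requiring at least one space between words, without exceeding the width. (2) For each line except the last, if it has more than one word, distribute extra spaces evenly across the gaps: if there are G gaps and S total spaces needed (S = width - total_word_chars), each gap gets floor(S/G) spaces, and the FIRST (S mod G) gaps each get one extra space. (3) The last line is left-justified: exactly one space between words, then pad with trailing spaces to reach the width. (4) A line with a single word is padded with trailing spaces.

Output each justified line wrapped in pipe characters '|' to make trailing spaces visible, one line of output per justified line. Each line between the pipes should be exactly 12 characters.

Line 1: ['electric'] (min_width=8, slack=4)
Line 2: ['address'] (min_width=7, slack=5)
Line 3: ['angry', 'leaf'] (min_width=10, slack=2)
Line 4: ['orchestra'] (min_width=9, slack=3)
Line 5: ['letter'] (min_width=6, slack=6)
Line 6: ['rainbow', 'code'] (min_width=12, slack=0)
Line 7: ['number', 'wolf'] (min_width=11, slack=1)
Line 8: ['milk'] (min_width=4, slack=8)

Answer: |electric    |
|address     |
|angry   leaf|
|orchestra   |
|letter      |
|rainbow code|
|number  wolf|
|milk        |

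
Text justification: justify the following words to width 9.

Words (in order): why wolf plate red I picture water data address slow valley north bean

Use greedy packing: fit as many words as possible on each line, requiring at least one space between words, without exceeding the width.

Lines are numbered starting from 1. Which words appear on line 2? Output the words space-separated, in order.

Line 1: ['why', 'wolf'] (min_width=8, slack=1)
Line 2: ['plate', 'red'] (min_width=9, slack=0)
Line 3: ['I', 'picture'] (min_width=9, slack=0)
Line 4: ['water'] (min_width=5, slack=4)
Line 5: ['data'] (min_width=4, slack=5)
Line 6: ['address'] (min_width=7, slack=2)
Line 7: ['slow'] (min_width=4, slack=5)
Line 8: ['valley'] (min_width=6, slack=3)
Line 9: ['north'] (min_width=5, slack=4)
Line 10: ['bean'] (min_width=4, slack=5)

Answer: plate red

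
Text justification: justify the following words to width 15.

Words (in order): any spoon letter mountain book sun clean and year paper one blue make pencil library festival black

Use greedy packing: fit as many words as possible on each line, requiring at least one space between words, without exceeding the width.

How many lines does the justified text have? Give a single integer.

Line 1: ['any', 'spoon'] (min_width=9, slack=6)
Line 2: ['letter', 'mountain'] (min_width=15, slack=0)
Line 3: ['book', 'sun', 'clean'] (min_width=14, slack=1)
Line 4: ['and', 'year', 'paper'] (min_width=14, slack=1)
Line 5: ['one', 'blue', 'make'] (min_width=13, slack=2)
Line 6: ['pencil', 'library'] (min_width=14, slack=1)
Line 7: ['festival', 'black'] (min_width=14, slack=1)
Total lines: 7

Answer: 7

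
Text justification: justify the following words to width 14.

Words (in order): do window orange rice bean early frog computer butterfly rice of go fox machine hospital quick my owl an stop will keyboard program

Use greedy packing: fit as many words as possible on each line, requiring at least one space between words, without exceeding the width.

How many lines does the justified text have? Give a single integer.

Line 1: ['do', 'window'] (min_width=9, slack=5)
Line 2: ['orange', 'rice'] (min_width=11, slack=3)
Line 3: ['bean', 'early'] (min_width=10, slack=4)
Line 4: ['frog', 'computer'] (min_width=13, slack=1)
Line 5: ['butterfly', 'rice'] (min_width=14, slack=0)
Line 6: ['of', 'go', 'fox'] (min_width=9, slack=5)
Line 7: ['machine'] (min_width=7, slack=7)
Line 8: ['hospital', 'quick'] (min_width=14, slack=0)
Line 9: ['my', 'owl', 'an', 'stop'] (min_width=14, slack=0)
Line 10: ['will', 'keyboard'] (min_width=13, slack=1)
Line 11: ['program'] (min_width=7, slack=7)
Total lines: 11

Answer: 11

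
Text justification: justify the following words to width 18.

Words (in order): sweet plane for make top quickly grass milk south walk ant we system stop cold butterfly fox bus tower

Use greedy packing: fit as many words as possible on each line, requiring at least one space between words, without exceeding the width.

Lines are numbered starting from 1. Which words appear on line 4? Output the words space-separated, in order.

Line 1: ['sweet', 'plane', 'for'] (min_width=15, slack=3)
Line 2: ['make', 'top', 'quickly'] (min_width=16, slack=2)
Line 3: ['grass', 'milk', 'south'] (min_width=16, slack=2)
Line 4: ['walk', 'ant', 'we', 'system'] (min_width=18, slack=0)
Line 5: ['stop', 'cold'] (min_width=9, slack=9)
Line 6: ['butterfly', 'fox', 'bus'] (min_width=17, slack=1)
Line 7: ['tower'] (min_width=5, slack=13)

Answer: walk ant we system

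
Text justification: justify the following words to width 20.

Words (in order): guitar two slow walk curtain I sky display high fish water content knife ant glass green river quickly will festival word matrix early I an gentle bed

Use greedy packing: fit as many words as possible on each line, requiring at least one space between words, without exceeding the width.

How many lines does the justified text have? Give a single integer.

Line 1: ['guitar', 'two', 'slow', 'walk'] (min_width=20, slack=0)
Line 2: ['curtain', 'I', 'sky'] (min_width=13, slack=7)
Line 3: ['display', 'high', 'fish'] (min_width=17, slack=3)
Line 4: ['water', 'content', 'knife'] (min_width=19, slack=1)
Line 5: ['ant', 'glass', 'green'] (min_width=15, slack=5)
Line 6: ['river', 'quickly', 'will'] (min_width=18, slack=2)
Line 7: ['festival', 'word', 'matrix'] (min_width=20, slack=0)
Line 8: ['early', 'I', 'an', 'gentle'] (min_width=17, slack=3)
Line 9: ['bed'] (min_width=3, slack=17)
Total lines: 9

Answer: 9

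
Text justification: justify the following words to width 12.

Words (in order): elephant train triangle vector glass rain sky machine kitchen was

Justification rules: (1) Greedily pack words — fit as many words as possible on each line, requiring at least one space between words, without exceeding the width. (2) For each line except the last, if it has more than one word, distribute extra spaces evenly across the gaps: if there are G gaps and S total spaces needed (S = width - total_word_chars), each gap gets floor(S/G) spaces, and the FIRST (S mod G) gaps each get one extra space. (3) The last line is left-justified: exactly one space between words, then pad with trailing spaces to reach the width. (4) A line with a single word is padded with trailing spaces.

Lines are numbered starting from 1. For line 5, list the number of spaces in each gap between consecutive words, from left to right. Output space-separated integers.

Answer: 5

Derivation:
Line 1: ['elephant'] (min_width=8, slack=4)
Line 2: ['train'] (min_width=5, slack=7)
Line 3: ['triangle'] (min_width=8, slack=4)
Line 4: ['vector', 'glass'] (min_width=12, slack=0)
Line 5: ['rain', 'sky'] (min_width=8, slack=4)
Line 6: ['machine'] (min_width=7, slack=5)
Line 7: ['kitchen', 'was'] (min_width=11, slack=1)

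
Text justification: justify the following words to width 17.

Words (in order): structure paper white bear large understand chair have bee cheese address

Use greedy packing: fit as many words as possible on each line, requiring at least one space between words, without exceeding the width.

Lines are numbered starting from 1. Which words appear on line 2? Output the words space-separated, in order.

Answer: white bear large

Derivation:
Line 1: ['structure', 'paper'] (min_width=15, slack=2)
Line 2: ['white', 'bear', 'large'] (min_width=16, slack=1)
Line 3: ['understand', 'chair'] (min_width=16, slack=1)
Line 4: ['have', 'bee', 'cheese'] (min_width=15, slack=2)
Line 5: ['address'] (min_width=7, slack=10)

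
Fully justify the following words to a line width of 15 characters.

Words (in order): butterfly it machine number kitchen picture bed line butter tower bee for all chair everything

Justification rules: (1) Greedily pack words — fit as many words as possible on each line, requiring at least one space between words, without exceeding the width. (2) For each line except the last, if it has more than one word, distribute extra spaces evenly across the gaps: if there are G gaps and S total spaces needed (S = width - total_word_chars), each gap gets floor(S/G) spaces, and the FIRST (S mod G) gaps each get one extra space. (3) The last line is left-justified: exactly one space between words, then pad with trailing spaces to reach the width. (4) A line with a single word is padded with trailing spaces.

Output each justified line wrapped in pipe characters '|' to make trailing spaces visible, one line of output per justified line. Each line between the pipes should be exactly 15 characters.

Line 1: ['butterfly', 'it'] (min_width=12, slack=3)
Line 2: ['machine', 'number'] (min_width=14, slack=1)
Line 3: ['kitchen', 'picture'] (min_width=15, slack=0)
Line 4: ['bed', 'line', 'butter'] (min_width=15, slack=0)
Line 5: ['tower', 'bee', 'for'] (min_width=13, slack=2)
Line 6: ['all', 'chair'] (min_width=9, slack=6)
Line 7: ['everything'] (min_width=10, slack=5)

Answer: |butterfly    it|
|machine  number|
|kitchen picture|
|bed line butter|
|tower  bee  for|
|all       chair|
|everything     |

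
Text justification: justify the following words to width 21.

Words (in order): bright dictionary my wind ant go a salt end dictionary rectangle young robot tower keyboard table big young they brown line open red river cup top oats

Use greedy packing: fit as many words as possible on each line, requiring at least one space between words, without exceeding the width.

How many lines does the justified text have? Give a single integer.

Answer: 8

Derivation:
Line 1: ['bright', 'dictionary', 'my'] (min_width=20, slack=1)
Line 2: ['wind', 'ant', 'go', 'a', 'salt'] (min_width=18, slack=3)
Line 3: ['end', 'dictionary'] (min_width=14, slack=7)
Line 4: ['rectangle', 'young', 'robot'] (min_width=21, slack=0)
Line 5: ['tower', 'keyboard', 'table'] (min_width=20, slack=1)
Line 6: ['big', 'young', 'they', 'brown'] (min_width=20, slack=1)
Line 7: ['line', 'open', 'red', 'river'] (min_width=19, slack=2)
Line 8: ['cup', 'top', 'oats'] (min_width=12, slack=9)
Total lines: 8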